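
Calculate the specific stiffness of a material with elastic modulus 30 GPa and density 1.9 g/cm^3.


Specific stiffness = E/rho = 30/1.9 = 15.8 GPa/(g/cm^3)

15.8 GPa/(g/cm^3)


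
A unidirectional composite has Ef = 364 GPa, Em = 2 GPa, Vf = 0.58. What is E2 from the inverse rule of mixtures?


1/E2 = Vf/Ef + (1-Vf)/Em = 0.58/364 + 0.42/2
E2 = 4.73 GPa

4.73 GPa


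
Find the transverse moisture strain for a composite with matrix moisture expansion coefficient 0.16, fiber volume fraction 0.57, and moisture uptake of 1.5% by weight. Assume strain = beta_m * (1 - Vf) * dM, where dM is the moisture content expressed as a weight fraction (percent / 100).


dM = 1.5/100 = 0.015
strain = beta_m * (1-Vf) * dM = 0.16 * 0.43 * 0.015 = 0.001032

0.001032


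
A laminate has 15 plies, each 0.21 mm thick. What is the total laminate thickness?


h = n * t_ply = 15 * 0.21 = 3.15 mm

3.15 mm


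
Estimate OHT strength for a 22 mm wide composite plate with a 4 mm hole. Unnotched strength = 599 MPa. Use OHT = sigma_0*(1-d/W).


OHT = sigma_0*(1-d/W) = 599*(1-4/22) = 490.1 MPa

490.1 MPa


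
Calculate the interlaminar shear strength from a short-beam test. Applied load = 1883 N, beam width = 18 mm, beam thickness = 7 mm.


ILSS = 3F/(4bh) = 3*1883/(4*18*7) = 11.21 MPa

11.21 MPa


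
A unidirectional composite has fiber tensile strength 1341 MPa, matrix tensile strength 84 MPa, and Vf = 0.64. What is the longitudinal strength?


sigma_1 = sigma_f*Vf + sigma_m*(1-Vf) = 1341*0.64 + 84*0.36 = 888.5 MPa

888.5 MPa


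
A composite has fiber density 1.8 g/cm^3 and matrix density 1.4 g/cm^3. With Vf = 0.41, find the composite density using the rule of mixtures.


rho_c = rho_f*Vf + rho_m*(1-Vf) = 1.8*0.41 + 1.4*0.59 = 1.564 g/cm^3

1.564 g/cm^3


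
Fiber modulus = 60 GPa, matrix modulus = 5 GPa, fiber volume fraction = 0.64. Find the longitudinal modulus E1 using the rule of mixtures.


E1 = Ef*Vf + Em*(1-Vf) = 60*0.64 + 5*0.36 = 40.2 GPa

40.2 GPa


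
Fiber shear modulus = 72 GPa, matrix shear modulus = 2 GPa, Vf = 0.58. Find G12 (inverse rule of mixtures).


1/G12 = Vf/Gf + (1-Vf)/Gm = 0.58/72 + 0.42/2
G12 = 4.59 GPa

4.59 GPa


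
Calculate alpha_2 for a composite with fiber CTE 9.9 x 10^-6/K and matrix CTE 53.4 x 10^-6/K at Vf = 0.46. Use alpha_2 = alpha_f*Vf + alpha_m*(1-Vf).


alpha_2 = alpha_f*Vf + alpha_m*(1-Vf) = 9.9*0.46 + 53.4*0.54 = 33.4 x 10^-6/K

33.4 x 10^-6/K


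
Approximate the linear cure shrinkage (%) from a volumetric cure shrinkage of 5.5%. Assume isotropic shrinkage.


Linear shrinkage ≈ vol_shrink/3 = 5.5/3 = 1.833%

1.833%


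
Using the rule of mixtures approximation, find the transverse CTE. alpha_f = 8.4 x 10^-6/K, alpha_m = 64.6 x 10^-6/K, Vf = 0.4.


alpha_2 = alpha_f*Vf + alpha_m*(1-Vf) = 8.4*0.4 + 64.6*0.6 = 42.1 x 10^-6/K

42.1 x 10^-6/K


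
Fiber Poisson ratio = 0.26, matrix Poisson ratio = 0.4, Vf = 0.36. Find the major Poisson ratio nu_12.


nu_12 = nu_f*Vf + nu_m*(1-Vf) = 0.26*0.36 + 0.4*0.64 = 0.3496

0.3496


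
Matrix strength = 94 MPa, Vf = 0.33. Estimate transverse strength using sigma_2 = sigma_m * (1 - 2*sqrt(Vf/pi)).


factor = 1 - 2*sqrt(0.33/pi) = 0.3518
sigma_2 = 94 * 0.3518 = 33.07 MPa

33.07 MPa


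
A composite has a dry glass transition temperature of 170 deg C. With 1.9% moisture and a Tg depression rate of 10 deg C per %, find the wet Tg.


Tg_wet = Tg_dry - k*moisture = 170 - 10*1.9 = 151.0 deg C

151.0 deg C


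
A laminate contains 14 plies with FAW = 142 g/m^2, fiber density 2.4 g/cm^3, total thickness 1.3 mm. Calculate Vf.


Vf = n * FAW / (rho_f * h * 1000) = 14 * 142 / (2.4 * 1.3 * 1000) = 0.6372

0.6372


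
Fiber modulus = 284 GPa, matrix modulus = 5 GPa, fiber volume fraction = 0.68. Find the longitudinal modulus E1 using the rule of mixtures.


E1 = Ef*Vf + Em*(1-Vf) = 284*0.68 + 5*0.32 = 194.72 GPa

194.72 GPa


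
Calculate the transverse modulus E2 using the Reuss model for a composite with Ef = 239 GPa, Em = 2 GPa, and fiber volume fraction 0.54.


1/E2 = Vf/Ef + (1-Vf)/Em = 0.54/239 + 0.46/2
E2 = 4.31 GPa

4.31 GPa


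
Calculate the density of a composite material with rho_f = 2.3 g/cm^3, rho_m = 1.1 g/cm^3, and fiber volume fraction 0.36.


rho_c = rho_f*Vf + rho_m*(1-Vf) = 2.3*0.36 + 1.1*0.64 = 1.532 g/cm^3

1.532 g/cm^3


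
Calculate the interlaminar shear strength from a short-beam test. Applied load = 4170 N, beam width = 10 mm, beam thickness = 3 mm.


ILSS = 3F/(4bh) = 3*4170/(4*10*3) = 104.25 MPa

104.25 MPa


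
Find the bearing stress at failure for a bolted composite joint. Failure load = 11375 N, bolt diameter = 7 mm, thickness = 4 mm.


sigma_br = F/(d*h) = 11375/(7*4) = 406.3 MPa

406.3 MPa


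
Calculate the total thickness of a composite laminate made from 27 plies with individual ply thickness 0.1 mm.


h = n * t_ply = 27 * 0.1 = 2.7 mm

2.7 mm


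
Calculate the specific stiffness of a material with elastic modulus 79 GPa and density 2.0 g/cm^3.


Specific stiffness = E/rho = 79/2.0 = 39.5 GPa/(g/cm^3)

39.5 GPa/(g/cm^3)


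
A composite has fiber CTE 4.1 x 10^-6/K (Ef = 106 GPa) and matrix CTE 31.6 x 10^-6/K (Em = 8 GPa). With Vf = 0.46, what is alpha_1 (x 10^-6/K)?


E1 = Ef*Vf + Em*(1-Vf) = 53.08
alpha_1 = (alpha_f*Ef*Vf + alpha_m*Em*(1-Vf))/E1 = 6.34 x 10^-6/K

6.34 x 10^-6/K


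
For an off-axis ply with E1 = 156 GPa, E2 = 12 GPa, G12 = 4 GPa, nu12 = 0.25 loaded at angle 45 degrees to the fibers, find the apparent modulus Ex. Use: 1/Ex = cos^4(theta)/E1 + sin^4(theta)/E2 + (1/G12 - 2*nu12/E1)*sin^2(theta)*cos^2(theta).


cos^4(45) = 0.25, sin^4(45) = 0.25, sin^2(45)*cos^2(45) = 0.25
1/G12 - 2*nu12/E1 = 1/4 - 2*0.25/156 = 0.246795 GPa^-1
1/Ex = 0.25/156 + 0.25/12 + 0.246795*0.25 = 0.0841346 GPa^-1
Ex = 11.89 GPa

11.89 GPa


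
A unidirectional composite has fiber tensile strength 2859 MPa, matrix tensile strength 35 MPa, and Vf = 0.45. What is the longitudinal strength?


sigma_1 = sigma_f*Vf + sigma_m*(1-Vf) = 2859*0.45 + 35*0.55 = 1305.8 MPa

1305.8 MPa


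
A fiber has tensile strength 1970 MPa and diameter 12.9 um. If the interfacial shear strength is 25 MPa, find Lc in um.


Lc = sigma_f * d / (2 * tau_i) = 1970 * 12.9 / (2 * 25) = 508.3 um

508.3 um


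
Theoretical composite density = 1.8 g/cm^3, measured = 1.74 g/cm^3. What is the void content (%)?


Void% = (rho_theo - rho_actual)/rho_theo * 100 = (1.8 - 1.74)/1.8 * 100 = 3.33%

3.33%


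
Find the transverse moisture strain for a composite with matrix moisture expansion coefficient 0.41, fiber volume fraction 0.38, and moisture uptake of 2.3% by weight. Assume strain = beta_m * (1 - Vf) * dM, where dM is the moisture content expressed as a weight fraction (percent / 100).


dM = 2.3/100 = 0.023
strain = beta_m * (1-Vf) * dM = 0.41 * 0.62 * 0.023 = 0.0058466

0.0058466


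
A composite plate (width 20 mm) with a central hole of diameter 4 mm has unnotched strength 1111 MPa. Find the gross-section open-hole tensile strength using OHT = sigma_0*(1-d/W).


OHT = sigma_0*(1-d/W) = 1111*(1-4/20) = 888.8 MPa

888.8 MPa


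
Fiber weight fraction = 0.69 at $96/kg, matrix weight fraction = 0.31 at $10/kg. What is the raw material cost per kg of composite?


Cost = cost_f*Wf + cost_m*Wm = 96*0.69 + 10*0.31 = $69.34/kg

$69.34/kg


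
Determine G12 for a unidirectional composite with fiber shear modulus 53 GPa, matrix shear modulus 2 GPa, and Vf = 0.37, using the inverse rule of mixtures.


1/G12 = Vf/Gf + (1-Vf)/Gm = 0.37/53 + 0.63/2
G12 = 3.11 GPa

3.11 GPa


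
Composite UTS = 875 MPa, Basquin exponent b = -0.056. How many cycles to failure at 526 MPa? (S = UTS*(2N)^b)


N = 0.5 * (S/UTS)^(1/b) = 0.5 * (526/875)^(1/-0.056) = 4423.8149 cycles

4423.8149 cycles


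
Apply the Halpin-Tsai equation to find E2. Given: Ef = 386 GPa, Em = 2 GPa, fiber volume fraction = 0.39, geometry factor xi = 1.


eta = (Ef/Em - 1)/(Ef/Em + xi) = (193.0 - 1)/(193.0 + 1) = 0.9897
E2 = Em*(1+xi*eta*Vf)/(1-eta*Vf) = 4.51 GPa

4.51 GPa


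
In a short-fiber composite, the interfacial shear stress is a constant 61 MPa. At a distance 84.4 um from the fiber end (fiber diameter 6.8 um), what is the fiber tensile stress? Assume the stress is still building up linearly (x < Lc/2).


Force balance: sigma_f * (pi*d^2/4) = tau * (pi*d) * x  ->  sigma_f = 4 * tau * x / d
sigma_f = 4 * 61 * 84.4 / 6.8 = 3028.5 MPa

3028.5 MPa


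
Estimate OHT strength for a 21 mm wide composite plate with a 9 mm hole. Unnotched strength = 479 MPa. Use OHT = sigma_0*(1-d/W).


OHT = sigma_0*(1-d/W) = 479*(1-9/21) = 273.7 MPa

273.7 MPa


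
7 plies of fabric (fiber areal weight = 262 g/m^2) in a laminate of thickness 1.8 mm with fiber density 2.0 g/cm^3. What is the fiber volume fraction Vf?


Vf = n * FAW / (rho_f * h * 1000) = 7 * 262 / (2.0 * 1.8 * 1000) = 0.5094

0.5094


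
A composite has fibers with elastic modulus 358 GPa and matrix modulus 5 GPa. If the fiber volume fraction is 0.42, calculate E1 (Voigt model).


E1 = Ef*Vf + Em*(1-Vf) = 358*0.42 + 5*0.58 = 153.26 GPa

153.26 GPa


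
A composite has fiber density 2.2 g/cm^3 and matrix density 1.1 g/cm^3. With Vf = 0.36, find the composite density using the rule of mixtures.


rho_c = rho_f*Vf + rho_m*(1-Vf) = 2.2*0.36 + 1.1*0.64 = 1.496 g/cm^3

1.496 g/cm^3


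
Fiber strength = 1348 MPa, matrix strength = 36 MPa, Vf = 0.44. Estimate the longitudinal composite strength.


sigma_1 = sigma_f*Vf + sigma_m*(1-Vf) = 1348*0.44 + 36*0.56 = 613.3 MPa

613.3 MPa


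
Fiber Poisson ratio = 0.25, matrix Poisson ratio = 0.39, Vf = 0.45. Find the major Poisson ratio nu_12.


nu_12 = nu_f*Vf + nu_m*(1-Vf) = 0.25*0.45 + 0.39*0.55 = 0.327

0.327


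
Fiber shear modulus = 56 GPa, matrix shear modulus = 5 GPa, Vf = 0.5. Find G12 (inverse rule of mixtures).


1/G12 = Vf/Gf + (1-Vf)/Gm = 0.5/56 + 0.5/5
G12 = 9.18 GPa

9.18 GPa


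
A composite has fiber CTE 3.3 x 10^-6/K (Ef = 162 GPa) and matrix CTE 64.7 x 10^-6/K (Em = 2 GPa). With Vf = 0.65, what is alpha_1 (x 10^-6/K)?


E1 = Ef*Vf + Em*(1-Vf) = 106.0
alpha_1 = (alpha_f*Ef*Vf + alpha_m*Em*(1-Vf))/E1 = 3.71 x 10^-6/K

3.71 x 10^-6/K


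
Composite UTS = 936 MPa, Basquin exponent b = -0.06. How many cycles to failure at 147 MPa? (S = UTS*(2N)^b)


N = 0.5 * (S/UTS)^(1/b) = 0.5 * (147/936)^(1/-0.06) = 1.2539e+13 cycles

1.2539e+13 cycles


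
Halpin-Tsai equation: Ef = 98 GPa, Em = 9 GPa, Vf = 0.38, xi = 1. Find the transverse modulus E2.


eta = (Ef/Em - 1)/(Ef/Em + xi) = (10.8889 - 1)/(10.8889 + 1) = 0.8318
E2 = Em*(1+xi*eta*Vf)/(1-eta*Vf) = 17.32 GPa

17.32 GPa


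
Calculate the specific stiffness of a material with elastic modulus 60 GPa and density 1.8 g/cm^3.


Specific stiffness = E/rho = 60/1.8 = 33.3 GPa/(g/cm^3)

33.3 GPa/(g/cm^3)


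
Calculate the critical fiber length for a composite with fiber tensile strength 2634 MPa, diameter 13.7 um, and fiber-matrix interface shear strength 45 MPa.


Lc = sigma_f * d / (2 * tau_i) = 2634 * 13.7 / (2 * 45) = 401.0 um

401.0 um


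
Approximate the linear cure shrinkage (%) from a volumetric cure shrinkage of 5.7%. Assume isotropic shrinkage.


Linear shrinkage ≈ vol_shrink/3 = 5.7/3 = 1.9%

1.9%


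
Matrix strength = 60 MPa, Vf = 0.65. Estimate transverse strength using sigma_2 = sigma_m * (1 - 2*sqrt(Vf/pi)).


factor = 1 - 2*sqrt(0.65/pi) = 0.0903
sigma_2 = 60 * 0.0903 = 5.42 MPa

5.42 MPa


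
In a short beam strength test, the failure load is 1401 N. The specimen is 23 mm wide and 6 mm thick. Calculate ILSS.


ILSS = 3F/(4bh) = 3*1401/(4*23*6) = 7.61 MPa

7.61 MPa


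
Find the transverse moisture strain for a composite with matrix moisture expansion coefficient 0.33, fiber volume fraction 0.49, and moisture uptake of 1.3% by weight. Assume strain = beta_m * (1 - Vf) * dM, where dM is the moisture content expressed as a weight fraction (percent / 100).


dM = 1.3/100 = 0.013
strain = beta_m * (1-Vf) * dM = 0.33 * 0.51 * 0.013 = 0.0021879

0.0021879


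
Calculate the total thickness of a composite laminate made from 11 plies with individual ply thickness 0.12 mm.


h = n * t_ply = 11 * 0.12 = 1.32 mm

1.32 mm


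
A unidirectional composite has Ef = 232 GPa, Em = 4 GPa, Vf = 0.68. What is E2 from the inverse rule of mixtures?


1/E2 = Vf/Ef + (1-Vf)/Em = 0.68/232 + 0.32/4
E2 = 12.06 GPa

12.06 GPa


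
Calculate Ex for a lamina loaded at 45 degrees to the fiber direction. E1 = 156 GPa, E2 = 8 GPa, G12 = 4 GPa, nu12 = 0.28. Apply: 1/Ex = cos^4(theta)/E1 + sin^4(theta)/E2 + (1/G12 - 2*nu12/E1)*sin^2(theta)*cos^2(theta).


cos^4(45) = 0.25, sin^4(45) = 0.25, sin^2(45)*cos^2(45) = 0.25
1/G12 - 2*nu12/E1 = 1/4 - 2*0.28/156 = 0.24641 GPa^-1
1/Ex = 0.25/156 + 0.25/8 + 0.24641*0.25 = 0.0944551 GPa^-1
Ex = 10.59 GPa

10.59 GPa


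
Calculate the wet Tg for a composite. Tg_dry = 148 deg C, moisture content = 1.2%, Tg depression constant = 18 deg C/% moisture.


Tg_wet = Tg_dry - k*moisture = 148 - 18*1.2 = 126.4 deg C

126.4 deg C


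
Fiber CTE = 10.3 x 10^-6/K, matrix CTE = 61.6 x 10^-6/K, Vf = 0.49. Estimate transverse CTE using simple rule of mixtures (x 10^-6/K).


alpha_2 = alpha_f*Vf + alpha_m*(1-Vf) = 10.3*0.49 + 61.6*0.51 = 36.5 x 10^-6/K

36.5 x 10^-6/K


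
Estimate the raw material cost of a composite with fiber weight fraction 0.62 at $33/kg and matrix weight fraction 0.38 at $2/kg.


Cost = cost_f*Wf + cost_m*Wm = 33*0.62 + 2*0.38 = $21.22/kg

$21.22/kg


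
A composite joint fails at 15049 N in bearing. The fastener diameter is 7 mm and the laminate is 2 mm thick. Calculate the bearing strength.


sigma_br = F/(d*h) = 15049/(7*2) = 1074.9 MPa

1074.9 MPa


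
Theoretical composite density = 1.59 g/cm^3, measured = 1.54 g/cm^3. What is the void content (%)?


Void% = (rho_theo - rho_actual)/rho_theo * 100 = (1.59 - 1.54)/1.59 * 100 = 3.14%

3.14%


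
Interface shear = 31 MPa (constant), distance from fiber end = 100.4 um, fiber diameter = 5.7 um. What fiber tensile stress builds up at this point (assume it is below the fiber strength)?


Force balance: sigma_f * (pi*d^2/4) = tau * (pi*d) * x  ->  sigma_f = 4 * tau * x / d
sigma_f = 4 * 31 * 100.4 / 5.7 = 2184.1 MPa

2184.1 MPa


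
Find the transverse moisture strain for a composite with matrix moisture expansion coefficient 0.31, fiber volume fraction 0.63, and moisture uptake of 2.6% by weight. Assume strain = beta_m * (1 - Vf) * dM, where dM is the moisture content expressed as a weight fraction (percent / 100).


dM = 2.6/100 = 0.026
strain = beta_m * (1-Vf) * dM = 0.31 * 0.37 * 0.026 = 0.0029822

0.0029822


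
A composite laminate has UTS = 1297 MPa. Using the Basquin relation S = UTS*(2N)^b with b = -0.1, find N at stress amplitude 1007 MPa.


N = 0.5 * (S/UTS)^(1/b) = 0.5 * (1007/1297)^(1/-0.1) = 6.2817 cycles

6.2817 cycles


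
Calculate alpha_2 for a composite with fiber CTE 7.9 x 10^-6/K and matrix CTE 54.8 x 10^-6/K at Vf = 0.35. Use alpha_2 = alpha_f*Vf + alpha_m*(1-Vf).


alpha_2 = alpha_f*Vf + alpha_m*(1-Vf) = 7.9*0.35 + 54.8*0.65 = 38.4 x 10^-6/K

38.4 x 10^-6/K


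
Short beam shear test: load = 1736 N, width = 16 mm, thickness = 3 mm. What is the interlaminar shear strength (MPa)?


ILSS = 3F/(4bh) = 3*1736/(4*16*3) = 27.13 MPa

27.13 MPa


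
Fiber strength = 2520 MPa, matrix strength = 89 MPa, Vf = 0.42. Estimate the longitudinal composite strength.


sigma_1 = sigma_f*Vf + sigma_m*(1-Vf) = 2520*0.42 + 89*0.58 = 1110.0 MPa

1110.0 MPa


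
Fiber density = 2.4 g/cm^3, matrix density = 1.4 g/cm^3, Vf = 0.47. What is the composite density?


rho_c = rho_f*Vf + rho_m*(1-Vf) = 2.4*0.47 + 1.4*0.53 = 1.87 g/cm^3

1.87 g/cm^3


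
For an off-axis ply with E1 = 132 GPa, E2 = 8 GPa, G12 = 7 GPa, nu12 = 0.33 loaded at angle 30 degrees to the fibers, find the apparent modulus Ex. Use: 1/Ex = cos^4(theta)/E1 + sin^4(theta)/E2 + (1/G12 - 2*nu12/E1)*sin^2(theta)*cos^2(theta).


cos^4(30) = 0.5625, sin^4(30) = 0.0625, sin^2(30)*cos^2(30) = 0.1875
1/G12 - 2*nu12/E1 = 1/7 - 2*0.33/132 = 0.137857 GPa^-1
1/Ex = 0.5625/132 + 0.0625/8 + 0.137857*0.1875 = 0.0379221 GPa^-1
Ex = 26.37 GPa

26.37 GPa


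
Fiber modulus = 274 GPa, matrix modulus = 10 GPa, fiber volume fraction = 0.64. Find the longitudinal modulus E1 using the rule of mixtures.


E1 = Ef*Vf + Em*(1-Vf) = 274*0.64 + 10*0.36 = 178.96 GPa

178.96 GPa


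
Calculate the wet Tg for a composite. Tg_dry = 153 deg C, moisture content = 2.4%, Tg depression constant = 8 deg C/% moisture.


Tg_wet = Tg_dry - k*moisture = 153 - 8*2.4 = 133.8 deg C

133.8 deg C


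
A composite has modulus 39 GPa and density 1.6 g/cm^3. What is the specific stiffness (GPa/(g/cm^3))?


Specific stiffness = E/rho = 39/1.6 = 24.4 GPa/(g/cm^3)

24.4 GPa/(g/cm^3)


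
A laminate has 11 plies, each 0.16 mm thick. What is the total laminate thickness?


h = n * t_ply = 11 * 0.16 = 1.76 mm

1.76 mm


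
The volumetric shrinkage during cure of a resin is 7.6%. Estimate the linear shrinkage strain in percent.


Linear shrinkage ≈ vol_shrink/3 = 7.6/3 = 2.533%

2.533%


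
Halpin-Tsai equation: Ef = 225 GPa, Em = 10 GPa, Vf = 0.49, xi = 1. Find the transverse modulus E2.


eta = (Ef/Em - 1)/(Ef/Em + xi) = (22.5 - 1)/(22.5 + 1) = 0.9149
E2 = Em*(1+xi*eta*Vf)/(1-eta*Vf) = 26.25 GPa

26.25 GPa


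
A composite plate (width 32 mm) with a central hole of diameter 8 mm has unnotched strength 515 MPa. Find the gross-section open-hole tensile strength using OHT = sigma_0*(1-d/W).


OHT = sigma_0*(1-d/W) = 515*(1-8/32) = 386.3 MPa

386.3 MPa


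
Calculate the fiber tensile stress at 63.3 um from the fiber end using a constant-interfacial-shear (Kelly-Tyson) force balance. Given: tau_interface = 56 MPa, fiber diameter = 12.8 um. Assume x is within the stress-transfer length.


Force balance: sigma_f * (pi*d^2/4) = tau * (pi*d) * x  ->  sigma_f = 4 * tau * x / d
sigma_f = 4 * 56 * 63.3 / 12.8 = 1107.8 MPa

1107.8 MPa


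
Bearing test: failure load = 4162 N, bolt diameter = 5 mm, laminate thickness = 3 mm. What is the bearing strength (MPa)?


sigma_br = F/(d*h) = 4162/(5*3) = 277.5 MPa

277.5 MPa


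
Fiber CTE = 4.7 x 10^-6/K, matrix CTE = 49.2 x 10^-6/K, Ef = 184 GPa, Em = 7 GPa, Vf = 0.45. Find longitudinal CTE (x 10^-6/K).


E1 = Ef*Vf + Em*(1-Vf) = 86.65
alpha_1 = (alpha_f*Ef*Vf + alpha_m*Em*(1-Vf))/E1 = 6.68 x 10^-6/K

6.68 x 10^-6/K


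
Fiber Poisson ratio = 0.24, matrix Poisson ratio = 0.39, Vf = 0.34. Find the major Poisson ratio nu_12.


nu_12 = nu_f*Vf + nu_m*(1-Vf) = 0.24*0.34 + 0.39*0.66 = 0.339

0.339


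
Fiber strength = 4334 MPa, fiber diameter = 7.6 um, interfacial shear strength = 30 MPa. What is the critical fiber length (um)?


Lc = sigma_f * d / (2 * tau_i) = 4334 * 7.6 / (2 * 30) = 549.0 um

549.0 um


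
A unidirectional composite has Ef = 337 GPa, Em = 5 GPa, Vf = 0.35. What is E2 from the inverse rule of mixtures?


1/E2 = Vf/Ef + (1-Vf)/Em = 0.35/337 + 0.65/5
E2 = 7.63 GPa

7.63 GPa


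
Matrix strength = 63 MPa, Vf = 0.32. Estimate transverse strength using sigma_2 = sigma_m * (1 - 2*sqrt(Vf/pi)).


factor = 1 - 2*sqrt(0.32/pi) = 0.3617
sigma_2 = 63 * 0.3617 = 22.79 MPa

22.79 MPa


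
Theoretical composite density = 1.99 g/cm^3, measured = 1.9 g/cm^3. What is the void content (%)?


Void% = (rho_theo - rho_actual)/rho_theo * 100 = (1.99 - 1.9)/1.99 * 100 = 4.52%

4.52%


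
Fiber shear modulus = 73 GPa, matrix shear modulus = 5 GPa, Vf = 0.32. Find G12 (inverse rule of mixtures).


1/G12 = Vf/Gf + (1-Vf)/Gm = 0.32/73 + 0.68/5
G12 = 7.12 GPa

7.12 GPa


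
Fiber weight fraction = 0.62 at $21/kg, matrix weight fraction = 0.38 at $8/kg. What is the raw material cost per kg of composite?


Cost = cost_f*Wf + cost_m*Wm = 21*0.62 + 8*0.38 = $16.06/kg

$16.06/kg


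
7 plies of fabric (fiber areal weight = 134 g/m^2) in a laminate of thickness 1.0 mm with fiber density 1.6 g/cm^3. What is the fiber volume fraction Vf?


Vf = n * FAW / (rho_f * h * 1000) = 7 * 134 / (1.6 * 1.0 * 1000) = 0.5863

0.5863


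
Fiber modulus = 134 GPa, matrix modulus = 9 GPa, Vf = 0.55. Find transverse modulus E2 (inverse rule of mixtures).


1/E2 = Vf/Ef + (1-Vf)/Em = 0.55/134 + 0.45/9
E2 = 18.48 GPa

18.48 GPa


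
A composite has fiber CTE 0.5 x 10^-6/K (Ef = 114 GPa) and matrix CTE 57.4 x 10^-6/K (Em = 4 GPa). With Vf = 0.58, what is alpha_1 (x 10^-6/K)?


E1 = Ef*Vf + Em*(1-Vf) = 67.8
alpha_1 = (alpha_f*Ef*Vf + alpha_m*Em*(1-Vf))/E1 = 1.91 x 10^-6/K

1.91 x 10^-6/K


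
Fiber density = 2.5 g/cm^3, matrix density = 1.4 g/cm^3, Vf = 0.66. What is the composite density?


rho_c = rho_f*Vf + rho_m*(1-Vf) = 2.5*0.66 + 1.4*0.34 = 2.126 g/cm^3

2.126 g/cm^3


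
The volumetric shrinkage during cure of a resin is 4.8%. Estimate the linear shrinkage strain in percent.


Linear shrinkage ≈ vol_shrink/3 = 4.8/3 = 1.6%

1.6%


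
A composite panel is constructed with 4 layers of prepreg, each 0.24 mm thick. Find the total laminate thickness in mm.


h = n * t_ply = 4 * 0.24 = 0.96 mm

0.96 mm


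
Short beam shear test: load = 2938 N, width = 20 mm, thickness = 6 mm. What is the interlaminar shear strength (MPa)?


ILSS = 3F/(4bh) = 3*2938/(4*20*6) = 18.36 MPa

18.36 MPa


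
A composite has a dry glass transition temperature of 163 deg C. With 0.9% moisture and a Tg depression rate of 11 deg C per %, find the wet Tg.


Tg_wet = Tg_dry - k*moisture = 163 - 11*0.9 = 153.1 deg C

153.1 deg C


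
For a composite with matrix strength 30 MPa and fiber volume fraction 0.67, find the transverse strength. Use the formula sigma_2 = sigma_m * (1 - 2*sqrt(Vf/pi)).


factor = 1 - 2*sqrt(0.67/pi) = 0.0764
sigma_2 = 30 * 0.0764 = 2.29 MPa

2.29 MPa


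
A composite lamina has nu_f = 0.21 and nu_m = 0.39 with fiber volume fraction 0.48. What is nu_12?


nu_12 = nu_f*Vf + nu_m*(1-Vf) = 0.21*0.48 + 0.39*0.52 = 0.3036

0.3036


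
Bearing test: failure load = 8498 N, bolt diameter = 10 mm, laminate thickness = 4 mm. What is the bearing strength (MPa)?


sigma_br = F/(d*h) = 8498/(10*4) = 212.5 MPa

212.5 MPa


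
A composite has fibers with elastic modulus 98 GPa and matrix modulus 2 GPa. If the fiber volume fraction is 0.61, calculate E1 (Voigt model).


E1 = Ef*Vf + Em*(1-Vf) = 98*0.61 + 2*0.39 = 60.56 GPa

60.56 GPa


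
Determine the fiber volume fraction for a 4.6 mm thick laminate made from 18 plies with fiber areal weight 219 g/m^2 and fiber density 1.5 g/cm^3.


Vf = n * FAW / (rho_f * h * 1000) = 18 * 219 / (1.5 * 4.6 * 1000) = 0.5713

0.5713


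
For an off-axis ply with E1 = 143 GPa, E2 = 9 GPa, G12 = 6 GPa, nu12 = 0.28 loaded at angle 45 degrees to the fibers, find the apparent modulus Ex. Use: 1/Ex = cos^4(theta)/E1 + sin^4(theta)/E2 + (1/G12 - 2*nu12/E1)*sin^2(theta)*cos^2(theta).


cos^4(45) = 0.25, sin^4(45) = 0.25, sin^2(45)*cos^2(45) = 0.25
1/G12 - 2*nu12/E1 = 1/6 - 2*0.28/143 = 0.162751 GPa^-1
1/Ex = 0.25/143 + 0.25/9 + 0.162751*0.25 = 0.0702137 GPa^-1
Ex = 14.24 GPa

14.24 GPa


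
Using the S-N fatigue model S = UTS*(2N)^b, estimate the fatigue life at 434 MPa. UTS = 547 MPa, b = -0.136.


N = 0.5 * (S/UTS)^(1/b) = 0.5 * (434/547)^(1/-0.136) = 2.7411 cycles

2.7411 cycles


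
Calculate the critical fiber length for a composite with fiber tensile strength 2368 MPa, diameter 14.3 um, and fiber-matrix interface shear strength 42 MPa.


Lc = sigma_f * d / (2 * tau_i) = 2368 * 14.3 / (2 * 42) = 403.1 um

403.1 um


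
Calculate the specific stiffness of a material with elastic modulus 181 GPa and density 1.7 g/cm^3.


Specific stiffness = E/rho = 181/1.7 = 106.5 GPa/(g/cm^3)

106.5 GPa/(g/cm^3)


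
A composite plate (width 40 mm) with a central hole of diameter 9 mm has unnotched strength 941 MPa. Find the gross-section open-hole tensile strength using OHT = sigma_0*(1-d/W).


OHT = sigma_0*(1-d/W) = 941*(1-9/40) = 729.3 MPa

729.3 MPa


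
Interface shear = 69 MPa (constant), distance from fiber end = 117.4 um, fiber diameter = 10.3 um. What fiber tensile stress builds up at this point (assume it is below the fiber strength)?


Force balance: sigma_f * (pi*d^2/4) = tau * (pi*d) * x  ->  sigma_f = 4 * tau * x / d
sigma_f = 4 * 69 * 117.4 / 10.3 = 3145.9 MPa

3145.9 MPa


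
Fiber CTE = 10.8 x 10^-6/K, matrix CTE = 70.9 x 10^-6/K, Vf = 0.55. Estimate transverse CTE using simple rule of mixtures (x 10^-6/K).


alpha_2 = alpha_f*Vf + alpha_m*(1-Vf) = 10.8*0.55 + 70.9*0.45 = 37.8 x 10^-6/K

37.8 x 10^-6/K


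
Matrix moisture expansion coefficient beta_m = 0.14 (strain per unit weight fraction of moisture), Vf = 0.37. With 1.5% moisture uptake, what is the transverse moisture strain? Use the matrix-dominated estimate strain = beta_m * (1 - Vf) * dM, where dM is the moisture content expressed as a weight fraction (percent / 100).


dM = 1.5/100 = 0.015
strain = beta_m * (1-Vf) * dM = 0.14 * 0.63 * 0.015 = 0.001323

0.001323


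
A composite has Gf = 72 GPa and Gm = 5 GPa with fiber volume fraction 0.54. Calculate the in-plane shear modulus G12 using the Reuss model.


1/G12 = Vf/Gf + (1-Vf)/Gm = 0.54/72 + 0.46/5
G12 = 10.05 GPa

10.05 GPa


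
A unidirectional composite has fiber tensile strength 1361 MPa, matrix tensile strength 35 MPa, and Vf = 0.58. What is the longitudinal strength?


sigma_1 = sigma_f*Vf + sigma_m*(1-Vf) = 1361*0.58 + 35*0.42 = 804.1 MPa

804.1 MPa


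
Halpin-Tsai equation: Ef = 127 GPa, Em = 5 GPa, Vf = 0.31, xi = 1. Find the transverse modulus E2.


eta = (Ef/Em - 1)/(Ef/Em + xi) = (25.4 - 1)/(25.4 + 1) = 0.9242
E2 = Em*(1+xi*eta*Vf)/(1-eta*Vf) = 9.02 GPa

9.02 GPa


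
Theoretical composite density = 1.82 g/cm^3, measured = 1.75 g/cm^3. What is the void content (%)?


Void% = (rho_theo - rho_actual)/rho_theo * 100 = (1.82 - 1.75)/1.82 * 100 = 3.85%

3.85%


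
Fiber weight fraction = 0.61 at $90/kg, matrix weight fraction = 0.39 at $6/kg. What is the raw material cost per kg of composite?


Cost = cost_f*Wf + cost_m*Wm = 90*0.61 + 6*0.39 = $57.24/kg

$57.24/kg


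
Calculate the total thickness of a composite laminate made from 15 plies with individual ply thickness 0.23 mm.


h = n * t_ply = 15 * 0.23 = 3.45 mm

3.45 mm


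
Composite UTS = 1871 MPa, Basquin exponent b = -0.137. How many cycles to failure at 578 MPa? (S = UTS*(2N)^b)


N = 0.5 * (S/UTS)^(1/b) = 0.5 * (578/1871)^(1/-0.137) = 2646.4462 cycles

2646.4462 cycles


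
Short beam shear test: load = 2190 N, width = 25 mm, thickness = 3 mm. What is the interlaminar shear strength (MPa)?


ILSS = 3F/(4bh) = 3*2190/(4*25*3) = 21.9 MPa

21.9 MPa


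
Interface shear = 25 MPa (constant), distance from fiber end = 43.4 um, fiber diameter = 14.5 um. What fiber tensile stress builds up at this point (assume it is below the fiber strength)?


Force balance: sigma_f * (pi*d^2/4) = tau * (pi*d) * x  ->  sigma_f = 4 * tau * x / d
sigma_f = 4 * 25 * 43.4 / 14.5 = 299.3 MPa

299.3 MPa


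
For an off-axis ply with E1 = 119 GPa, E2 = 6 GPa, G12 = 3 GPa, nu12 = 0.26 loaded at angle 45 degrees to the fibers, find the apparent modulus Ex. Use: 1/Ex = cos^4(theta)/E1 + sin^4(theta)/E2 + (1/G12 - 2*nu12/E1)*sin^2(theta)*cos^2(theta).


cos^4(45) = 0.25, sin^4(45) = 0.25, sin^2(45)*cos^2(45) = 0.25
1/G12 - 2*nu12/E1 = 1/3 - 2*0.26/119 = 0.328964 GPa^-1
1/Ex = 0.25/119 + 0.25/6 + 0.328964*0.25 = 0.1260084 GPa^-1
Ex = 7.94 GPa

7.94 GPa


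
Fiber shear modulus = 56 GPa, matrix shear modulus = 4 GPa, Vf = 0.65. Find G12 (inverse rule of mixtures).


1/G12 = Vf/Gf + (1-Vf)/Gm = 0.65/56 + 0.35/4
G12 = 10.09 GPa

10.09 GPa


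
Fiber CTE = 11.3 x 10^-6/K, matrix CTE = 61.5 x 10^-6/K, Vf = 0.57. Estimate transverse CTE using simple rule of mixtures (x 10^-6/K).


alpha_2 = alpha_f*Vf + alpha_m*(1-Vf) = 11.3*0.57 + 61.5*0.43 = 32.9 x 10^-6/K

32.9 x 10^-6/K


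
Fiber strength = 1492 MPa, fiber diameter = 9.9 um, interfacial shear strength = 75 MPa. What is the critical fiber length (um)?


Lc = sigma_f * d / (2 * tau_i) = 1492 * 9.9 / (2 * 75) = 98.5 um

98.5 um


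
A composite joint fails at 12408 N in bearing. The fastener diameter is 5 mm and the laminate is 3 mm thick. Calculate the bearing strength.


sigma_br = F/(d*h) = 12408/(5*3) = 827.2 MPa

827.2 MPa


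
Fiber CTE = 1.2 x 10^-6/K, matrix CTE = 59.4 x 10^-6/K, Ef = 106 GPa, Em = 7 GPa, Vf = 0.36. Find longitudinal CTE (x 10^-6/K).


E1 = Ef*Vf + Em*(1-Vf) = 42.64
alpha_1 = (alpha_f*Ef*Vf + alpha_m*Em*(1-Vf))/E1 = 7.31 x 10^-6/K

7.31 x 10^-6/K


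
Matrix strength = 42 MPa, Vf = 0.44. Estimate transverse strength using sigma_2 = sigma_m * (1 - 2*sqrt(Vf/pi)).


factor = 1 - 2*sqrt(0.44/pi) = 0.2515
sigma_2 = 42 * 0.2515 = 10.56 MPa

10.56 MPa


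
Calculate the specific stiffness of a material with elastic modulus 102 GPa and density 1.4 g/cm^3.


Specific stiffness = E/rho = 102/1.4 = 72.9 GPa/(g/cm^3)

72.9 GPa/(g/cm^3)


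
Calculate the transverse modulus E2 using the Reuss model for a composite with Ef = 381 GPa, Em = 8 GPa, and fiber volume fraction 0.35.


1/E2 = Vf/Ef + (1-Vf)/Em = 0.35/381 + 0.65/8
E2 = 12.17 GPa

12.17 GPa


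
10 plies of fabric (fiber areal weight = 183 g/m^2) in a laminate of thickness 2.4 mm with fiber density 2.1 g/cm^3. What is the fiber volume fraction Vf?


Vf = n * FAW / (rho_f * h * 1000) = 10 * 183 / (2.1 * 2.4 * 1000) = 0.3631

0.3631


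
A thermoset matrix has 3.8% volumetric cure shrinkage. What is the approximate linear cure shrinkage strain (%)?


Linear shrinkage ≈ vol_shrink/3 = 3.8/3 = 1.267%

1.267%


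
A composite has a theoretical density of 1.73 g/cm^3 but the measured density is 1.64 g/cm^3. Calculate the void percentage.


Void% = (rho_theo - rho_actual)/rho_theo * 100 = (1.73 - 1.64)/1.73 * 100 = 5.2%

5.2%


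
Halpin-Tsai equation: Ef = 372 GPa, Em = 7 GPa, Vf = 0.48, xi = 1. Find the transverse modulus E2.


eta = (Ef/Em - 1)/(Ef/Em + xi) = (53.1429 - 1)/(53.1429 + 1) = 0.9631
E2 = Em*(1+xi*eta*Vf)/(1-eta*Vf) = 19.04 GPa

19.04 GPa


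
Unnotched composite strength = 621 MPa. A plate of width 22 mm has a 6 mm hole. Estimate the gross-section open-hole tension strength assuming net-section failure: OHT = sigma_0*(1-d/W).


OHT = sigma_0*(1-d/W) = 621*(1-6/22) = 451.6 MPa

451.6 MPa


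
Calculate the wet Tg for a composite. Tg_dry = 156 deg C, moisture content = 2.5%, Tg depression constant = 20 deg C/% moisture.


Tg_wet = Tg_dry - k*moisture = 156 - 20*2.5 = 106.0 deg C

106.0 deg C


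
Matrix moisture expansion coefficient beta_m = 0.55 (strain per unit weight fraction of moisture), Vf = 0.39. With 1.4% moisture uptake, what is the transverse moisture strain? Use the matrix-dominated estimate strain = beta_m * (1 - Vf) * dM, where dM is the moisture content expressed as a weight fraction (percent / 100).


dM = 1.4/100 = 0.014
strain = beta_m * (1-Vf) * dM = 0.55 * 0.61 * 0.014 = 0.004697

0.004697


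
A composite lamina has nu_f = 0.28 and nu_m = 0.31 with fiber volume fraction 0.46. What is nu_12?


nu_12 = nu_f*Vf + nu_m*(1-Vf) = 0.28*0.46 + 0.31*0.54 = 0.2962

0.2962


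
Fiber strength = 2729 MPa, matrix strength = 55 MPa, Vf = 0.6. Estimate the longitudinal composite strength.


sigma_1 = sigma_f*Vf + sigma_m*(1-Vf) = 2729*0.6 + 55*0.4 = 1659.4 MPa

1659.4 MPa


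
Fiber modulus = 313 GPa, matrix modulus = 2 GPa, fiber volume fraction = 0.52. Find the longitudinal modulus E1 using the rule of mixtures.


E1 = Ef*Vf + Em*(1-Vf) = 313*0.52 + 2*0.48 = 163.72 GPa

163.72 GPa


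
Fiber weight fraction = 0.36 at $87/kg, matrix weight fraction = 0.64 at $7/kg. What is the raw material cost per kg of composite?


Cost = cost_f*Wf + cost_m*Wm = 87*0.36 + 7*0.64 = $35.8/kg

$35.8/kg


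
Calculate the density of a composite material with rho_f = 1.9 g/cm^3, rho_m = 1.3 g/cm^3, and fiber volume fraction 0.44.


rho_c = rho_f*Vf + rho_m*(1-Vf) = 1.9*0.44 + 1.3*0.56 = 1.564 g/cm^3

1.564 g/cm^3


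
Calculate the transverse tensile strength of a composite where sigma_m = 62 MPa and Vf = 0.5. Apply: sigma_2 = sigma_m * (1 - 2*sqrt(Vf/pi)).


factor = 1 - 2*sqrt(0.5/pi) = 0.2021
sigma_2 = 62 * 0.2021 = 12.53 MPa

12.53 MPa


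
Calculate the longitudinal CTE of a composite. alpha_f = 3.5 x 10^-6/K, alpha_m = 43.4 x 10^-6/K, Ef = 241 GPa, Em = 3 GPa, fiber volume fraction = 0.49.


E1 = Ef*Vf + Em*(1-Vf) = 119.62
alpha_1 = (alpha_f*Ef*Vf + alpha_m*Em*(1-Vf))/E1 = 4.01 x 10^-6/K

4.01 x 10^-6/K


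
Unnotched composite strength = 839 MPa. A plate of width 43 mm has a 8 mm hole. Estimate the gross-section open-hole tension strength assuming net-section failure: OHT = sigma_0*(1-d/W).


OHT = sigma_0*(1-d/W) = 839*(1-8/43) = 682.9 MPa

682.9 MPa


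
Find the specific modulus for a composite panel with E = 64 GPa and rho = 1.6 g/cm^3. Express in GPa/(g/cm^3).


Specific stiffness = E/rho = 64/1.6 = 40.0 GPa/(g/cm^3)

40.0 GPa/(g/cm^3)


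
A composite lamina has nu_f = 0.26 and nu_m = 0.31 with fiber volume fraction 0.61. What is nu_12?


nu_12 = nu_f*Vf + nu_m*(1-Vf) = 0.26*0.61 + 0.31*0.39 = 0.2795

0.2795


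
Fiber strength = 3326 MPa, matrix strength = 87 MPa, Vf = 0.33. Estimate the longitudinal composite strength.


sigma_1 = sigma_f*Vf + sigma_m*(1-Vf) = 3326*0.33 + 87*0.67 = 1155.9 MPa

1155.9 MPa


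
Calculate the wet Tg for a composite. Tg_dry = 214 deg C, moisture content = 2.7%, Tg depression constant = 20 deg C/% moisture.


Tg_wet = Tg_dry - k*moisture = 214 - 20*2.7 = 160.0 deg C

160.0 deg C


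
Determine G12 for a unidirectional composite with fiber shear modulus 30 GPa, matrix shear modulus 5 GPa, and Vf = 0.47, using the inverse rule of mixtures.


1/G12 = Vf/Gf + (1-Vf)/Gm = 0.47/30 + 0.53/5
G12 = 8.22 GPa

8.22 GPa


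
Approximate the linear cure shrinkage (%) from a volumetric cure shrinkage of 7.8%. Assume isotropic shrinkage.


Linear shrinkage ≈ vol_shrink/3 = 7.8/3 = 2.6%

2.6%


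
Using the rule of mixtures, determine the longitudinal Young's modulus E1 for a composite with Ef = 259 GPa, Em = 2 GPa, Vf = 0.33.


E1 = Ef*Vf + Em*(1-Vf) = 259*0.33 + 2*0.67 = 86.81 GPa

86.81 GPa


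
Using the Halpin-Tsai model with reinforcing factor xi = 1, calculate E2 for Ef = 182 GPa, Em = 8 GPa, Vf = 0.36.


eta = (Ef/Em - 1)/(Ef/Em + xi) = (22.75 - 1)/(22.75 + 1) = 0.9158
E2 = Em*(1+xi*eta*Vf)/(1-eta*Vf) = 15.87 GPa

15.87 GPa


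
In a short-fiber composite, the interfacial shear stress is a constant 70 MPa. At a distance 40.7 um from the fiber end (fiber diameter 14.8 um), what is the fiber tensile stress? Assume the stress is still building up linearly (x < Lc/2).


Force balance: sigma_f * (pi*d^2/4) = tau * (pi*d) * x  ->  sigma_f = 4 * tau * x / d
sigma_f = 4 * 70 * 40.7 / 14.8 = 770.0 MPa

770.0 MPa


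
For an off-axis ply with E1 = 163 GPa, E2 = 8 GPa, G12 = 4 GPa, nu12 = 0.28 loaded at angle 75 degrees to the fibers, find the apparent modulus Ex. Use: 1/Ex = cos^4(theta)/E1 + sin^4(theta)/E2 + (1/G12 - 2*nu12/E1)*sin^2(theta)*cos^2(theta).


cos^4(75) = 0.004487, sin^4(75) = 0.870513, sin^2(75)*cos^2(75) = 0.0625
1/G12 - 2*nu12/E1 = 1/4 - 2*0.28/163 = 0.246564 GPa^-1
1/Ex = 0.004487/163 + 0.870513/8 + 0.246564*0.0625 = 0.1242519 GPa^-1
Ex = 8.05 GPa

8.05 GPa


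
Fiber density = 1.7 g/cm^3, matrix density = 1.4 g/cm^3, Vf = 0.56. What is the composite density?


rho_c = rho_f*Vf + rho_m*(1-Vf) = 1.7*0.56 + 1.4*0.44 = 1.568 g/cm^3

1.568 g/cm^3


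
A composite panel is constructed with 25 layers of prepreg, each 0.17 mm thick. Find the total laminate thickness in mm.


h = n * t_ply = 25 * 0.17 = 4.25 mm

4.25 mm


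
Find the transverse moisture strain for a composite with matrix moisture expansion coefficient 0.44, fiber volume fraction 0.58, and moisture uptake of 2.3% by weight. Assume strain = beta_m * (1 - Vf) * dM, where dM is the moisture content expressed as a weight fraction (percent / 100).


dM = 2.3/100 = 0.023
strain = beta_m * (1-Vf) * dM = 0.44 * 0.42 * 0.023 = 0.0042504

0.0042504


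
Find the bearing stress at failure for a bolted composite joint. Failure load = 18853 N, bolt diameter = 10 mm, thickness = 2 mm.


sigma_br = F/(d*h) = 18853/(10*2) = 942.7 MPa

942.7 MPa


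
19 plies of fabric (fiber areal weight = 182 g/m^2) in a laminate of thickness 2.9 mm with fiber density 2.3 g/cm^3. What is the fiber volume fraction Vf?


Vf = n * FAW / (rho_f * h * 1000) = 19 * 182 / (2.3 * 2.9 * 1000) = 0.5184

0.5184


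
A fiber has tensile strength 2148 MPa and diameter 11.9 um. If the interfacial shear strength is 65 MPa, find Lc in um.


Lc = sigma_f * d / (2 * tau_i) = 2148 * 11.9 / (2 * 65) = 196.6 um

196.6 um


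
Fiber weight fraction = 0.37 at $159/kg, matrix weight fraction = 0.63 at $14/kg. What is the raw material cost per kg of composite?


Cost = cost_f*Wf + cost_m*Wm = 159*0.37 + 14*0.63 = $67.65/kg

$67.65/kg


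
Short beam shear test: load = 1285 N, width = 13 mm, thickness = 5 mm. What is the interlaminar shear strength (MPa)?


ILSS = 3F/(4bh) = 3*1285/(4*13*5) = 14.83 MPa

14.83 MPa


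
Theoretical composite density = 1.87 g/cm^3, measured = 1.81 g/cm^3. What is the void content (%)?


Void% = (rho_theo - rho_actual)/rho_theo * 100 = (1.87 - 1.81)/1.87 * 100 = 3.21%

3.21%


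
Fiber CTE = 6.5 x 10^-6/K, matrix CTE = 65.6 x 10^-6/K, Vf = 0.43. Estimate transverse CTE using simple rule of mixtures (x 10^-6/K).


alpha_2 = alpha_f*Vf + alpha_m*(1-Vf) = 6.5*0.43 + 65.6*0.57 = 40.2 x 10^-6/K

40.2 x 10^-6/K


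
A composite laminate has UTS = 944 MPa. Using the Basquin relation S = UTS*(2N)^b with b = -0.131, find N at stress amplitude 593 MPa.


N = 0.5 * (S/UTS)^(1/b) = 0.5 * (593/944)^(1/-0.131) = 17.3910 cycles

17.3910 cycles


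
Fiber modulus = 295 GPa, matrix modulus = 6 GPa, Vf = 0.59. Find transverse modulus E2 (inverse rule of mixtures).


1/E2 = Vf/Ef + (1-Vf)/Em = 0.59/295 + 0.41/6
E2 = 14.22 GPa

14.22 GPa


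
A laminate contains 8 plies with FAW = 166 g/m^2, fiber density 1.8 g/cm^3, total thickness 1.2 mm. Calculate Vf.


Vf = n * FAW / (rho_f * h * 1000) = 8 * 166 / (1.8 * 1.2 * 1000) = 0.6148

0.6148


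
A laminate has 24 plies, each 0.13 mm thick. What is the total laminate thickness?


h = n * t_ply = 24 * 0.13 = 3.12 mm

3.12 mm


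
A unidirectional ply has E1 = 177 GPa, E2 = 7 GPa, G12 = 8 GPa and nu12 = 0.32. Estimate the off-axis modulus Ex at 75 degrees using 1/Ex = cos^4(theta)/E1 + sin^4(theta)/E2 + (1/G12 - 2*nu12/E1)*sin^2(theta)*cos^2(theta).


cos^4(75) = 0.004487, sin^4(75) = 0.870513, sin^2(75)*cos^2(75) = 0.0625
1/G12 - 2*nu12/E1 = 1/8 - 2*0.32/177 = 0.121384 GPa^-1
1/Ex = 0.004487/177 + 0.870513/7 + 0.121384*0.0625 = 0.1319708 GPa^-1
Ex = 7.58 GPa

7.58 GPa


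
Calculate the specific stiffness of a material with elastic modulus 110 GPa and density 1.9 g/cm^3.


Specific stiffness = E/rho = 110/1.9 = 57.9 GPa/(g/cm^3)

57.9 GPa/(g/cm^3)


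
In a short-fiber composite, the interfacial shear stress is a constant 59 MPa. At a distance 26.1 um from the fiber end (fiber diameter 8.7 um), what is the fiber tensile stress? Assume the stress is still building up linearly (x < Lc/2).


Force balance: sigma_f * (pi*d^2/4) = tau * (pi*d) * x  ->  sigma_f = 4 * tau * x / d
sigma_f = 4 * 59 * 26.1 / 8.7 = 708.0 MPa

708.0 MPa


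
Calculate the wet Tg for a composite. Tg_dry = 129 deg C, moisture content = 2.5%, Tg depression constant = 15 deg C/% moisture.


Tg_wet = Tg_dry - k*moisture = 129 - 15*2.5 = 91.5 deg C

91.5 deg C
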